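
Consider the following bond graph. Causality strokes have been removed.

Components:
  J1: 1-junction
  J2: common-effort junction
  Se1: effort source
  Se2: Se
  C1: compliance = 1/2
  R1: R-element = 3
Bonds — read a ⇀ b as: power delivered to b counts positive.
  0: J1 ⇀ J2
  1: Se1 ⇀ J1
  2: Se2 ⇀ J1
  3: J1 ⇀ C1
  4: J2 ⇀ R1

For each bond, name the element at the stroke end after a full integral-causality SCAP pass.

β1 →J1  (source Se1 imposes e)
β2 →J1  (Se2 fixes effort; stroke away)
β3 →J1  (prefer integral on C1)
β0 →J2  (J1 needs exactly one f-in)
β4 →R1  (common-e at J2 fixed by 0)

b0 →J2
b1 →J1
b2 →J1
b3 →J1
b4 →R1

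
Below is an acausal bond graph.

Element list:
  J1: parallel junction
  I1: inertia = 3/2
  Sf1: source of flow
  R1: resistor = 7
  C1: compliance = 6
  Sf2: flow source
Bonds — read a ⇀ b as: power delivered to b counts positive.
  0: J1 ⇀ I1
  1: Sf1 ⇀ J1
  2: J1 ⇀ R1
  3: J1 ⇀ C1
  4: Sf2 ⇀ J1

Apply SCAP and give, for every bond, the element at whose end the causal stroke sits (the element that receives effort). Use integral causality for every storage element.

β1 →Sf1  (Sf1 fixes flow; stroke at Sf1)
β4 →Sf2  (source Sf2 imposes f)
β0 →I1  (prefer integral on I1)
β3 →J1  (prefer integral on C1)
β2 →R1  (common-e at J1 fixed by 3)

β0 |I1
β1 |Sf1
β2 |R1
β3 |J1
β4 |Sf2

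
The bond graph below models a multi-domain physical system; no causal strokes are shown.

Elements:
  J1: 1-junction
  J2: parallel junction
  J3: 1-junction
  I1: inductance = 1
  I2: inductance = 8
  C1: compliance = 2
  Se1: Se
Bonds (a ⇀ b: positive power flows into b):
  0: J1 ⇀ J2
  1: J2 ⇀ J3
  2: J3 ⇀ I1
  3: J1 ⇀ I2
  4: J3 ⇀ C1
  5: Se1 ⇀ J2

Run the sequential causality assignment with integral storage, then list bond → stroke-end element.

β5 stroke→J2  (Se1: effort source, stroke at far end)
β0 stroke→J1  (J2: bond 5 brought effort, rest push out)
β1 stroke→J3  (J2 effort already set via bond 5)
β3 stroke→I2  (only one flow-in slot at J1)
β2 stroke→I1  (prefer integral on I1)
β4 stroke→J3  (1-jn J3 has f-setter on 2)

b0 stroke→J1
b1 stroke→J3
b2 stroke→I1
b3 stroke→I2
b4 stroke→J3
b5 stroke→J2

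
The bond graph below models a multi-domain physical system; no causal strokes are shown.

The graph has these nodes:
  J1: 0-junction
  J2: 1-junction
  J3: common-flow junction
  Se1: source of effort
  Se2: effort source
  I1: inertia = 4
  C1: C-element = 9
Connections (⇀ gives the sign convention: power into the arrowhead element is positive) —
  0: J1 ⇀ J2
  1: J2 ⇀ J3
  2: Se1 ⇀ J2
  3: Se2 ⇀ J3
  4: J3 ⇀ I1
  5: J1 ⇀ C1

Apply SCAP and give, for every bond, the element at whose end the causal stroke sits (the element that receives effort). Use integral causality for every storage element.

β0 |J2
β1 |J3
β2 |J2
β3 |J3
β4 |I1
β5 |J1

bond 2 |J2  (Se1 (Se) sets effort on bond)
bond 3 |J3  (Se2: effort source, stroke at far end)
bond 4 |I1  (I1: I, integral causality)
bond 1 |J3  (J3 flow already set via bond 4)
bond 0 |J2  (common-f at J2 fixed by 1)
bond 5 |J1  (J1 needs exactly one e-in)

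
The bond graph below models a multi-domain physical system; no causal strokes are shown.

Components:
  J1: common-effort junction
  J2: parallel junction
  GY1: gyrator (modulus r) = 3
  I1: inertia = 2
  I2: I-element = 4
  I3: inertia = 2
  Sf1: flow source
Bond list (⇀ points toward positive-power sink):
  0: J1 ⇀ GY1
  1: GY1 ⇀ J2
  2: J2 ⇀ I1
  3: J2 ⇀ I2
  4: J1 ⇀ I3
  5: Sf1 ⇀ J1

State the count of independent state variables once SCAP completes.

#5 |Sf1  (Sf1 (Sf) sets flow on bond)
#2 |I1  (I1: I, integral causality)
#3 |I2  (I2: I, integral causality)
#1 |J2  (only one effort-in slot at J2)
#0 |J1  (through GY1, causality inverts; strokes same side of GY1)
#4 |I3  (J1 effort already set via bond 0)

3  (I1, I2, I3 all integral)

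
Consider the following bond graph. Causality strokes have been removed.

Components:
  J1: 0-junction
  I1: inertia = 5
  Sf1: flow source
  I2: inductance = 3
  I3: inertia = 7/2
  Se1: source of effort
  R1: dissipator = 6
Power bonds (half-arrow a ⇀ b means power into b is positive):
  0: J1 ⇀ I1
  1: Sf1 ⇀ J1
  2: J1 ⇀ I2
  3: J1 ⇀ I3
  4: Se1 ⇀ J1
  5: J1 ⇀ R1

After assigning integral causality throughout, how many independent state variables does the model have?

β1 stroke at Sf1  (Sf1: flow source, stroke at near end)
β4 stroke at J1  (Se1: effort source, stroke at far end)
β0 stroke at I1  (0-jn J1 has e-setter on 4)
β2 stroke at I2  (0-jn J1 has e-setter on 4)
β3 stroke at I3  (J1: bond 4 brought effort, rest push out)
β5 stroke at R1  (J1: bond 4 brought effort, rest push out)

3  (I1, I2, I3 all integral)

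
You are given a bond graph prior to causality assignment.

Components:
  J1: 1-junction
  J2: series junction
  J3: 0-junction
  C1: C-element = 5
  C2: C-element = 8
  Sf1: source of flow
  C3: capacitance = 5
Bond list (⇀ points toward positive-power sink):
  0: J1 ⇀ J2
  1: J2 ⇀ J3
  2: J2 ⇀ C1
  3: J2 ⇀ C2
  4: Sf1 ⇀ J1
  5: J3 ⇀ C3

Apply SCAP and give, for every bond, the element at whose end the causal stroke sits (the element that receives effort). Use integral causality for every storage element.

β0 |J1
β1 |J2
β2 |J2
β3 |J2
β4 |Sf1
β5 |J3

#4 stroke→Sf1  (Sf1 (Sf) sets flow on bond)
#0 stroke→J1  (J1: bond 4 brought flow, rest push out)
#1 stroke→J2  (J2: bond 0 brought flow, rest push out)
#2 stroke→J2  (1-jn J2 has f-setter on 0)
#3 stroke→J2  (common-f at J2 fixed by 0)
#5 stroke→J3  (J3: last free bond brings effort in)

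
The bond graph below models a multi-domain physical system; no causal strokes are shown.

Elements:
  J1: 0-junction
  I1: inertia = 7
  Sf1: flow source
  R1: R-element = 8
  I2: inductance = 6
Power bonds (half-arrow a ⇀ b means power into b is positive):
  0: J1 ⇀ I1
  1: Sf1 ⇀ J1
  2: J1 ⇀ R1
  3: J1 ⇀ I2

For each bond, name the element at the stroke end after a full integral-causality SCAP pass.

#1 →Sf1  (Sf1 (Sf) sets flow on bond)
#0 →I1  (I1 integral (f out))
#3 →I2  (I2: I, integral causality)
#2 →J1  (closing 0-jn rule on J1)

bond 0 →I1
bond 1 →Sf1
bond 2 →J1
bond 3 →I2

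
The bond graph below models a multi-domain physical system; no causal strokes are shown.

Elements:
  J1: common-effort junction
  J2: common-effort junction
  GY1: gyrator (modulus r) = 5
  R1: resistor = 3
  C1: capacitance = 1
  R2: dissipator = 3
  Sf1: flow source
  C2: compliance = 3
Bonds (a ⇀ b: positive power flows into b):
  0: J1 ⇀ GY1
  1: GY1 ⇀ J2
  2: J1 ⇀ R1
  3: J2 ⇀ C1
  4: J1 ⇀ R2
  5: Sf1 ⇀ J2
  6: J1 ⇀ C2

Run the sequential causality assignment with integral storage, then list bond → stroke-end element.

#0 →GY1
#1 →GY1
#2 →R1
#3 →J2
#4 →R2
#5 →Sf1
#6 →J1

#5 stroke→Sf1  (Sf1 (Sf) sets flow on bond)
#3 stroke→J2  (C1 integral (e out))
#1 stroke→GY1  (0-jn J2 has e-setter on 3)
#0 stroke→GY1  (GY1 both-in/both-out from 1)
#6 stroke→J1  (C2 integral (e out))
#2 stroke→R1  (0-jn J1 has e-setter on 6)
#4 stroke→R2  (0-jn J1 has e-setter on 6)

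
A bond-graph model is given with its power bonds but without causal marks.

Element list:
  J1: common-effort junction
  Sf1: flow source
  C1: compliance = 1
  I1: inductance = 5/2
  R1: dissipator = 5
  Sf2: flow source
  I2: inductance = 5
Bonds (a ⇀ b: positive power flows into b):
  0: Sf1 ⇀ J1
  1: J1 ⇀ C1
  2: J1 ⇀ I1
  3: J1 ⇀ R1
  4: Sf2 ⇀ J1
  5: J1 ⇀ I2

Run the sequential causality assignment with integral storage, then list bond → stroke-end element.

#0 |Sf1
#1 |J1
#2 |I1
#3 |R1
#4 |Sf2
#5 |I2

bond 0 →Sf1  (Sf1: flow source, stroke at near end)
bond 4 →Sf2  (Sf2 (Sf) sets flow on bond)
bond 1 →J1  (C1: C, integral causality)
bond 2 →I1  (J1 effort already set via bond 1)
bond 3 →R1  (0-jn J1 has e-setter on 1)
bond 5 →I2  (common-e at J1 fixed by 1)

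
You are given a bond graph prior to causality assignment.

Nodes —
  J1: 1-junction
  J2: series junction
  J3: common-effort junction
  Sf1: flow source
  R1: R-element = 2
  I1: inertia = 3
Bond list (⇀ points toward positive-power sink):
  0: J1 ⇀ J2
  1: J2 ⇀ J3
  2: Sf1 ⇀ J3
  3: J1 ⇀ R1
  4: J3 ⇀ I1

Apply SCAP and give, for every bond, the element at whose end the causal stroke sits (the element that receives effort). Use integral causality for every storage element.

#0 →J2
#1 →J3
#2 →Sf1
#3 →J1
#4 →I1

β2 |Sf1  (Sf1 fixes flow; stroke at Sf1)
β4 |I1  (I1 integral (f out))
β1 |J3  (only one effort-in slot at J3)
β0 |J2  (J2: bond 1 brought flow, rest push out)
β3 |J1  (1-jn J1 has f-setter on 0)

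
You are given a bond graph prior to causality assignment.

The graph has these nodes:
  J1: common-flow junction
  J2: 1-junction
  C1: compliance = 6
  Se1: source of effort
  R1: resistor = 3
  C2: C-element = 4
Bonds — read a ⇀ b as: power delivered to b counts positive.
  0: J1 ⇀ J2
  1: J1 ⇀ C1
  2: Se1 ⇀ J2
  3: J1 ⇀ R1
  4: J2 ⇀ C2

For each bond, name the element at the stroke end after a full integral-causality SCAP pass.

bond 0 stroke at J1
bond 1 stroke at J1
bond 2 stroke at J2
bond 3 stroke at R1
bond 4 stroke at J2

bond 2 stroke at J2  (Se1 fixes effort; stroke away)
bond 1 stroke at J1  (prefer integral on C1)
bond 4 stroke at J2  (C2 outputs effort q/C2)
bond 0 stroke at J1  (closing 1-jn rule on J2)
bond 3 stroke at R1  (J1 needs exactly one f-in)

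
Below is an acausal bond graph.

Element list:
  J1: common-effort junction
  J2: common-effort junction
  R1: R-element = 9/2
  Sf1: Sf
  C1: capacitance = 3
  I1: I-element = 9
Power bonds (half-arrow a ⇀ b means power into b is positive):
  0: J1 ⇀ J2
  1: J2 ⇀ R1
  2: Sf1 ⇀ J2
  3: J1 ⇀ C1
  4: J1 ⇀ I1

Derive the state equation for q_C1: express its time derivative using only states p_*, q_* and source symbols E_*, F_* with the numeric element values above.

dq_C1/dt = F_Sf1 - p_I1/9 - 2*q_C1/27

b2 |Sf1  (source Sf1 imposes f)
b3 |J1  (C1: C, integral causality)
b0 |J2  (common-e at J1 fixed by 3)
b4 |I1  (0-jn J1 has e-setter on 3)
b1 |R1  (common-e at J2 fixed by 0)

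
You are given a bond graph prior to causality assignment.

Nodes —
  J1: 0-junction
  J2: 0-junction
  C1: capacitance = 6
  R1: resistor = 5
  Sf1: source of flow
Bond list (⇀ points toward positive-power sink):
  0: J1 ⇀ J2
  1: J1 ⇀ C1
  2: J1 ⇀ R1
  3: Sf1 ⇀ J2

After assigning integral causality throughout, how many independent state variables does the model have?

1  (C1 all integral)

#3 |Sf1  (source Sf1 imposes f)
#0 |J2  (closing 0-jn rule on J2)
#1 |J1  (prefer integral on C1)
#2 |R1  (0-jn J1 has e-setter on 1)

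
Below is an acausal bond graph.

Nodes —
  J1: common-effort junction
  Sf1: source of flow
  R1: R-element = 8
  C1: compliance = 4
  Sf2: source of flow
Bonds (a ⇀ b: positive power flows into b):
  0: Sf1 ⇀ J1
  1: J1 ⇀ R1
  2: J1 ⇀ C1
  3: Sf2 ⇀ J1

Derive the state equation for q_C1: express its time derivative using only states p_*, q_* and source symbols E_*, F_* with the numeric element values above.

dq_C1/dt = F_Sf1 + F_Sf2 - q_C1/32

bond 0 |Sf1  (Sf1: flow source, stroke at near end)
bond 3 |Sf2  (source Sf2 imposes f)
bond 2 |J1  (C1: C, integral causality)
bond 1 |R1  (0-jn J1 has e-setter on 2)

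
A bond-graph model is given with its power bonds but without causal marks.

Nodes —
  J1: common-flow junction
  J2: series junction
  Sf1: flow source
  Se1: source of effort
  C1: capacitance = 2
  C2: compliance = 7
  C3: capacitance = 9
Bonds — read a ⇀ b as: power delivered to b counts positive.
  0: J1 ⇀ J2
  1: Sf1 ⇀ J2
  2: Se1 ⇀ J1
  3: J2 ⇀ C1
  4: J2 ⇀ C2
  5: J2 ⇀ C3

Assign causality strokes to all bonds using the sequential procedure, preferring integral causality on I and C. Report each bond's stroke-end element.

β0 |J2
β1 |Sf1
β2 |J1
β3 |J2
β4 |J2
β5 |J2

b1 stroke at Sf1  (Sf1: flow source, stroke at near end)
b2 stroke at J1  (Se1 fixes effort; stroke away)
b0 stroke at J2  (only one flow-in slot at J1)
b3 stroke at J2  (J2 flow already set via bond 1)
b4 stroke at J2  (J2 flow already set via bond 1)
b5 stroke at J2  (1-jn J2 has f-setter on 1)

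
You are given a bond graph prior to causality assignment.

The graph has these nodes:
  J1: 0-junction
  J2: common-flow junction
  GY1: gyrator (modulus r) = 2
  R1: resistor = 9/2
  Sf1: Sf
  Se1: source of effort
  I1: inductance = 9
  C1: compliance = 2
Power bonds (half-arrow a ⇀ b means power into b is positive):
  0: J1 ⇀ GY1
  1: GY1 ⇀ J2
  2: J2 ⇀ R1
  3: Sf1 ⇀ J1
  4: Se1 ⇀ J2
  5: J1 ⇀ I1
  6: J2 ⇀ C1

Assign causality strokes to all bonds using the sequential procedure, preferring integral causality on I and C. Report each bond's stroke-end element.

bond 0 stroke→J1
bond 1 stroke→J2
bond 2 stroke→R1
bond 3 stroke→Sf1
bond 4 stroke→J2
bond 5 stroke→I1
bond 6 stroke→J2

bond 3 stroke at Sf1  (Sf1 fixes flow; stroke at Sf1)
bond 4 stroke at J2  (Se1 fixes effort; stroke away)
bond 5 stroke at I1  (I1 integral (f out))
bond 0 stroke at J1  (J1: last free bond brings effort in)
bond 1 stroke at J2  (through GY1, causality inverts; strokes same side of GY1)
bond 6 stroke at J2  (C1: C, integral causality)
bond 2 stroke at R1  (only one flow-in slot at J2)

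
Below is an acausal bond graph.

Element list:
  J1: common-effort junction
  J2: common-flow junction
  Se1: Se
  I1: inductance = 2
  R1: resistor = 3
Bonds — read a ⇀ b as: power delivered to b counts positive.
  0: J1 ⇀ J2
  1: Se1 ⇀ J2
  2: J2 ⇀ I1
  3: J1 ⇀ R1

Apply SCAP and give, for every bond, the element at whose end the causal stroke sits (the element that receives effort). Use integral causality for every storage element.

b1 stroke→J2  (Se1 fixes effort; stroke away)
b2 stroke→I1  (I1 integral (f out))
b0 stroke→J2  (J2: bond 2 brought flow, rest push out)
b3 stroke→J1  (J1 needs exactly one e-in)

β0 stroke at J2
β1 stroke at J2
β2 stroke at I1
β3 stroke at J1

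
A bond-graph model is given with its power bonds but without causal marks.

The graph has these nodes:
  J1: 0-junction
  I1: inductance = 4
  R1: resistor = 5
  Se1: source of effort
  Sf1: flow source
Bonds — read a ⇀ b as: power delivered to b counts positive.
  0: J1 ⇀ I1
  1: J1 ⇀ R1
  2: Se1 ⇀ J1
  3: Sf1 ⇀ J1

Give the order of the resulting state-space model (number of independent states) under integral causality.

b2 stroke at J1  (Se1 fixes effort; stroke away)
b3 stroke at Sf1  (Sf1: flow source, stroke at near end)
b0 stroke at I1  (J1: bond 2 brought effort, rest push out)
b1 stroke at R1  (0-jn J1 has e-setter on 2)

1  (I1 all integral)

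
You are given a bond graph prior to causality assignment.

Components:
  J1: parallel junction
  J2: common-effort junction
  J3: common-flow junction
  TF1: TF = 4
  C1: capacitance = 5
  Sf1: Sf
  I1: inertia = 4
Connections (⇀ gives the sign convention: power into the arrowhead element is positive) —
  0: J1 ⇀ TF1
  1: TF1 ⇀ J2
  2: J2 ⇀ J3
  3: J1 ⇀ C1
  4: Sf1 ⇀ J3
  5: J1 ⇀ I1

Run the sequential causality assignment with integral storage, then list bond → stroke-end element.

#4 stroke at Sf1  (Sf1 (Sf) sets flow on bond)
#2 stroke at J3  (common-f at J3 fixed by 4)
#1 stroke at J2  (closing 0-jn rule on J2)
#0 stroke at TF1  (through TF1, causality passes straight; one stroke at TF1)
#3 stroke at J1  (C1 integral (e out))
#5 stroke at I1  (J1: bond 3 brought effort, rest push out)

#0 stroke at TF1
#1 stroke at J2
#2 stroke at J3
#3 stroke at J1
#4 stroke at Sf1
#5 stroke at I1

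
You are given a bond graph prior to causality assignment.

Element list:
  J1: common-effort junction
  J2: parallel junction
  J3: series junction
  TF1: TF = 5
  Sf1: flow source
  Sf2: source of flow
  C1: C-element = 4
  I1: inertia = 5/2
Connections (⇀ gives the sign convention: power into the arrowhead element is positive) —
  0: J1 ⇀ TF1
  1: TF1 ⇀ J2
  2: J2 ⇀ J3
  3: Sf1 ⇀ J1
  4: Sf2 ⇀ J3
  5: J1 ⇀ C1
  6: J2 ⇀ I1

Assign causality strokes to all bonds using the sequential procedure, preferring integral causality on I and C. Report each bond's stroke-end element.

bond 3 →Sf1  (Sf1 (Sf) sets flow on bond)
bond 4 →Sf2  (Sf2: flow source, stroke at near end)
bond 2 →J3  (1-jn J3 has f-setter on 4)
bond 5 →J1  (prefer integral on C1)
bond 0 →TF1  (0-jn J1 has e-setter on 5)
bond 1 →J2  (TF1: transformer flips bond 0)
bond 6 →I1  (common-e at J2 fixed by 1)

bond 0 |TF1
bond 1 |J2
bond 2 |J3
bond 3 |Sf1
bond 4 |Sf2
bond 5 |J1
bond 6 |I1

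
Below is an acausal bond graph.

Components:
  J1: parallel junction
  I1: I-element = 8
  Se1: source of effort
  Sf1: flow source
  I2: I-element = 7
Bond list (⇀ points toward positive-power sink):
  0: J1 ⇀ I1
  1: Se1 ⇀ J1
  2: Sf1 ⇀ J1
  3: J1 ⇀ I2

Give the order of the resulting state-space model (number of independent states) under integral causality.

β1 stroke at J1  (Se1: effort source, stroke at far end)
β2 stroke at Sf1  (Sf1: flow source, stroke at near end)
β0 stroke at I1  (common-e at J1 fixed by 1)
β3 stroke at I2  (J1: bond 1 brought effort, rest push out)

2  (I1, I2 all integral)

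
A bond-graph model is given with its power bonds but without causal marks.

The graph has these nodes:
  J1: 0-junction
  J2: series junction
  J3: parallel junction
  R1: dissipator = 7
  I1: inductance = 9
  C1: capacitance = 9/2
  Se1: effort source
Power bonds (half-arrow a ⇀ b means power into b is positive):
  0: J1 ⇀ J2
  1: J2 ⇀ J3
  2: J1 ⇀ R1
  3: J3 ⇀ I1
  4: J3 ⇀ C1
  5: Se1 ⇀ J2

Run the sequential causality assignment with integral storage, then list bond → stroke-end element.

bond 5 →J2  (source Se1 imposes e)
bond 3 →I1  (I1 integral (f out))
bond 4 →J3  (prefer integral on C1)
bond 1 →J2  (0-jn J3 has e-setter on 4)
bond 0 →J1  (closing 1-jn rule on J2)
bond 2 →R1  (J1: bond 0 brought effort, rest push out)

#0 stroke→J1
#1 stroke→J2
#2 stroke→R1
#3 stroke→I1
#4 stroke→J3
#5 stroke→J2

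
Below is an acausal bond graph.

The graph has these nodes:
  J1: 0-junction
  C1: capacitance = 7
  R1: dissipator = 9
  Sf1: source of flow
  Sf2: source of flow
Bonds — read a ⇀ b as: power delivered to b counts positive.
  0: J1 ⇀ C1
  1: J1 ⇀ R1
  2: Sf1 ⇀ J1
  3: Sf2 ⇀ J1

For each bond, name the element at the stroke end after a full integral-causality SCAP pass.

β0 →J1
β1 →R1
β2 →Sf1
β3 →Sf2

#2 stroke at Sf1  (Sf1 fixes flow; stroke at Sf1)
#3 stroke at Sf2  (source Sf2 imposes f)
#0 stroke at J1  (C1: C, integral causality)
#1 stroke at R1  (common-e at J1 fixed by 0)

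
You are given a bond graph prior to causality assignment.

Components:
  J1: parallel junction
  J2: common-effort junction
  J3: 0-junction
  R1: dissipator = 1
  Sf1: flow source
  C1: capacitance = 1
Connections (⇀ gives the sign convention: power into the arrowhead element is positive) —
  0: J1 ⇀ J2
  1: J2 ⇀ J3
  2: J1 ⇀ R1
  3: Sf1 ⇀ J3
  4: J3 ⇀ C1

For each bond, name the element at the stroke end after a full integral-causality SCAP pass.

b0 stroke at J1
b1 stroke at J2
b2 stroke at R1
b3 stroke at Sf1
b4 stroke at J3

b3 stroke→Sf1  (source Sf1 imposes f)
b4 stroke→J3  (prefer integral on C1)
b1 stroke→J2  (common-e at J3 fixed by 4)
b0 stroke→J1  (0-jn J2 has e-setter on 1)
b2 stroke→R1  (J1: bond 0 brought effort, rest push out)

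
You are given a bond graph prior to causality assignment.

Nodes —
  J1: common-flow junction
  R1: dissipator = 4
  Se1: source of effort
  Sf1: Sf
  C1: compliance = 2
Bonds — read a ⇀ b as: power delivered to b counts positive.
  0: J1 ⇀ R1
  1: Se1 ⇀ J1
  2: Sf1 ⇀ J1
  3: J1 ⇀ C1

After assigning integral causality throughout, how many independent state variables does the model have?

b1 stroke at J1  (source Se1 imposes e)
b2 stroke at Sf1  (Sf1 fixes flow; stroke at Sf1)
b0 stroke at J1  (1-jn J1 has f-setter on 2)
b3 stroke at J1  (J1 flow already set via bond 2)

1  (C1 all integral)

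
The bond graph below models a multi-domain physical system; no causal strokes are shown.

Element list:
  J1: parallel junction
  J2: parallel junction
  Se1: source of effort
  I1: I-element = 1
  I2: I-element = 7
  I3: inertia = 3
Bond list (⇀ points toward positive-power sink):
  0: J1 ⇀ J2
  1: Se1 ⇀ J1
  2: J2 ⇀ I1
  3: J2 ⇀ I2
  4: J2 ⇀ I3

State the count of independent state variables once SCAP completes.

3  (I1, I2, I3 all integral)

bond 1 |J1  (Se1: effort source, stroke at far end)
bond 0 |J2  (common-e at J1 fixed by 1)
bond 2 |I1  (common-e at J2 fixed by 0)
bond 3 |I2  (0-jn J2 has e-setter on 0)
bond 4 |I3  (J2 effort already set via bond 0)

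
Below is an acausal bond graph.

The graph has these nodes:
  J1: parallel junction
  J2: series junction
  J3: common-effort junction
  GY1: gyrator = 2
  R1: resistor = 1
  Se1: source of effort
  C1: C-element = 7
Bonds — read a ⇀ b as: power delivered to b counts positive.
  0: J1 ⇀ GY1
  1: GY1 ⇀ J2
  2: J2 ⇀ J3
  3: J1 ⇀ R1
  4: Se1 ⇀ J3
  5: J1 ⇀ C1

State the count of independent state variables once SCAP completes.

bond 4 |J3  (Se1 fixes effort; stroke away)
bond 2 |J2  (common-e at J3 fixed by 4)
bond 1 |GY1  (closing 1-jn rule on J2)
bond 0 |GY1  (GY1 both-in/both-out from 1)
bond 5 |J1  (C1 outputs effort q/C1)
bond 3 |R1  (J1: bond 5 brought effort, rest push out)

1  (C1 all integral)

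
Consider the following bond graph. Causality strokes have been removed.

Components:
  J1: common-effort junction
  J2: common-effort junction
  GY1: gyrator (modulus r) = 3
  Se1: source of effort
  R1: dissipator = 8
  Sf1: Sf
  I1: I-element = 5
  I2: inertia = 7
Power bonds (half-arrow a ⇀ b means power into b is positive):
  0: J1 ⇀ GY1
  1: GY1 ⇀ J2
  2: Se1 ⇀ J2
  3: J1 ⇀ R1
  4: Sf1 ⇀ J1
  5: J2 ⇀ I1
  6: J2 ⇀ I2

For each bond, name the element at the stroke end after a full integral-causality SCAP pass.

bond 0 stroke at GY1
bond 1 stroke at GY1
bond 2 stroke at J2
bond 3 stroke at J1
bond 4 stroke at Sf1
bond 5 stroke at I1
bond 6 stroke at I2

b2 |J2  (Se1 (Se) sets effort on bond)
b4 |Sf1  (Sf1 fixes flow; stroke at Sf1)
b1 |GY1  (common-e at J2 fixed by 2)
b5 |I1  (0-jn J2 has e-setter on 2)
b6 |I2  (J2 effort already set via bond 2)
b0 |GY1  (GY GY1: same side as bond 1)
b3 |J1  (J1 needs exactly one e-in)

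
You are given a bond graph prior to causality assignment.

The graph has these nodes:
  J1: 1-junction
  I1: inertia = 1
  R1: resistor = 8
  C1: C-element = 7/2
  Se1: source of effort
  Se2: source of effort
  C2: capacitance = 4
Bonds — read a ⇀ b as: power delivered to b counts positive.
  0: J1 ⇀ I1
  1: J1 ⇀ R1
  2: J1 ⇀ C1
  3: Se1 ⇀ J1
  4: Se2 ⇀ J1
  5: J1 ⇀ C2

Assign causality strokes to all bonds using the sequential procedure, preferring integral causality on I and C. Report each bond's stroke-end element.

b0 →I1
b1 →J1
b2 →J1
b3 →J1
b4 →J1
b5 →J1

#3 |J1  (Se1 (Se) sets effort on bond)
#4 |J1  (Se2: effort source, stroke at far end)
#0 |I1  (prefer integral on I1)
#1 |J1  (J1: bond 0 brought flow, rest push out)
#2 |J1  (1-jn J1 has f-setter on 0)
#5 |J1  (J1: bond 0 brought flow, rest push out)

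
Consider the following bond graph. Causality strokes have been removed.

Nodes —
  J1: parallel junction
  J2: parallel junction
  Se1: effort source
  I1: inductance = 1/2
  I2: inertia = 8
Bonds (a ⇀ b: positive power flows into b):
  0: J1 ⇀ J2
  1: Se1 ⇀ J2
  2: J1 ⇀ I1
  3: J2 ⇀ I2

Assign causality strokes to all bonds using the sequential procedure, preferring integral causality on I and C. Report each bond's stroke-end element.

bond 0 stroke at J1
bond 1 stroke at J2
bond 2 stroke at I1
bond 3 stroke at I2

β1 →J2  (Se1: effort source, stroke at far end)
β0 →J1  (common-e at J2 fixed by 1)
β3 →I2  (J2 effort already set via bond 1)
β2 →I1  (J1: bond 0 brought effort, rest push out)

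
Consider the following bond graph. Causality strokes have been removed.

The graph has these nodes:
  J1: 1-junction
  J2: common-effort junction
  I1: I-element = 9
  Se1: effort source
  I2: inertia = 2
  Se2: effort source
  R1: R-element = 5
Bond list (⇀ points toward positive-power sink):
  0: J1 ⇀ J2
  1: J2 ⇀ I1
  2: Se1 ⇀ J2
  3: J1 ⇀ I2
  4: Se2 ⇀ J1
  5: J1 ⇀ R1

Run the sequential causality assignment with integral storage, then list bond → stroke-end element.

bond 0 →J1
bond 1 →I1
bond 2 →J2
bond 3 →I2
bond 4 →J1
bond 5 →J1

b2 stroke at J2  (Se1 (Se) sets effort on bond)
b4 stroke at J1  (source Se2 imposes e)
b0 stroke at J1  (J2 effort already set via bond 2)
b1 stroke at I1  (common-e at J2 fixed by 2)
b3 stroke at I2  (prefer integral on I2)
b5 stroke at J1  (J1: bond 3 brought flow, rest push out)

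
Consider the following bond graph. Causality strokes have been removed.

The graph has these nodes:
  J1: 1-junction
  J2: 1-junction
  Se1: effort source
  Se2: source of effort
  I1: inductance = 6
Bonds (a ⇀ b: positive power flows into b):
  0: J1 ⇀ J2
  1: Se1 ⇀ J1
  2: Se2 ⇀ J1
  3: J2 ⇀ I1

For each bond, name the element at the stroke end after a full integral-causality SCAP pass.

#1 |J1  (Se1: effort source, stroke at far end)
#2 |J1  (Se2 (Se) sets effort on bond)
#0 |J2  (only one flow-in slot at J1)
#3 |I1  (closing 1-jn rule on J2)

β0 stroke at J2
β1 stroke at J1
β2 stroke at J1
β3 stroke at I1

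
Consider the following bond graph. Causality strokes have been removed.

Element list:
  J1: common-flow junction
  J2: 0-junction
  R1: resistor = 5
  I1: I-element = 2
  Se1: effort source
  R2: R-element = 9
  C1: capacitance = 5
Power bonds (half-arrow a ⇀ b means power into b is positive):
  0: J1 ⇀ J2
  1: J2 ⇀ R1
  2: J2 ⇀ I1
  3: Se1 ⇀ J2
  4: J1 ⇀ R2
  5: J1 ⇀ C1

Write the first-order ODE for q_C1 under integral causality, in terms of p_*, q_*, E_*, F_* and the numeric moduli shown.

β3 |J2  (Se1: effort source, stroke at far end)
β0 |J1  (J2 effort already set via bond 3)
β1 |R1  (0-jn J2 has e-setter on 3)
β2 |I1  (common-e at J2 fixed by 3)
β5 |J1  (prefer integral on C1)
β4 |R2  (only one flow-in slot at J1)

dq_C1/dt = -E_Se1/9 - q_C1/45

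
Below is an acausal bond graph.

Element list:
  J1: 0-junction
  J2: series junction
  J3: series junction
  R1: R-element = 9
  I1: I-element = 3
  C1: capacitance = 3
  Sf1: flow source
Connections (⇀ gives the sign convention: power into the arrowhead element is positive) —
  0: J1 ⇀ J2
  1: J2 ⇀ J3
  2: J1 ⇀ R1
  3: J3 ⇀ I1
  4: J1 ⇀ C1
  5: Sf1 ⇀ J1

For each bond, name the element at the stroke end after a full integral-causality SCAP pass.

β5 →Sf1  (source Sf1 imposes f)
β3 →I1  (I1 outputs flow p/I1)
β1 →J3  (J3 flow already set via bond 3)
β0 →J2  (common-f at J2 fixed by 1)
β4 →J1  (C1 integral (e out))
β2 →R1  (J1: bond 4 brought effort, rest push out)

#0 |J2
#1 |J3
#2 |R1
#3 |I1
#4 |J1
#5 |Sf1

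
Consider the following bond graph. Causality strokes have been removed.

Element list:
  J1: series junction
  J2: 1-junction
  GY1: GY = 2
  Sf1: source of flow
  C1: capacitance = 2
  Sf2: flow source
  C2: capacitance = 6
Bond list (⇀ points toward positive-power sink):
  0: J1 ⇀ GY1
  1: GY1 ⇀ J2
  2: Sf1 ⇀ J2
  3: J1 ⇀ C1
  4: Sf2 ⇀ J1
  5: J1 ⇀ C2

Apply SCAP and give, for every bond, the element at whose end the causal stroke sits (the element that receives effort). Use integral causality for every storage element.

b0 →J1
b1 →J2
b2 →Sf1
b3 →J1
b4 →Sf2
b5 →J1

#2 stroke at Sf1  (Sf1 fixes flow; stroke at Sf1)
#4 stroke at Sf2  (Sf2 (Sf) sets flow on bond)
#0 stroke at J1  (common-f at J1 fixed by 4)
#3 stroke at J1  (J1 flow already set via bond 4)
#5 stroke at J1  (J1 flow already set via bond 4)
#1 stroke at J2  (J2: bond 2 brought flow, rest push out)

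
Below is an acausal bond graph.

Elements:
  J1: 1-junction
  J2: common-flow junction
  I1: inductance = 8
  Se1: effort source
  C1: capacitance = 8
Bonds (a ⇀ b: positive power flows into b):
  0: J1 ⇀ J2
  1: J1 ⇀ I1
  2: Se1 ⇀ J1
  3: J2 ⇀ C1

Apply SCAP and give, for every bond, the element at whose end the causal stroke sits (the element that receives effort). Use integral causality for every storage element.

β2 stroke→J1  (Se1: effort source, stroke at far end)
β1 stroke→I1  (I1 integral (f out))
β0 stroke→J1  (J1 flow already set via bond 1)
β3 stroke→J2  (1-jn J2 has f-setter on 0)

bond 0 →J1
bond 1 →I1
bond 2 →J1
bond 3 →J2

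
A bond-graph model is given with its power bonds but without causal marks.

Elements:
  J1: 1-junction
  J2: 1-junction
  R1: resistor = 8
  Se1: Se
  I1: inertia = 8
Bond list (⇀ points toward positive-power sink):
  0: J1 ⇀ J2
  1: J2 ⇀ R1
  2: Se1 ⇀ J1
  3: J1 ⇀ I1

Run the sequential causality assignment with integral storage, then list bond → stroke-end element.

β2 →J1  (Se1 fixes effort; stroke away)
β3 →I1  (I1: I, integral causality)
β0 →J1  (common-f at J1 fixed by 3)
β1 →J2  (J2 flow already set via bond 0)

#0 stroke at J1
#1 stroke at J2
#2 stroke at J1
#3 stroke at I1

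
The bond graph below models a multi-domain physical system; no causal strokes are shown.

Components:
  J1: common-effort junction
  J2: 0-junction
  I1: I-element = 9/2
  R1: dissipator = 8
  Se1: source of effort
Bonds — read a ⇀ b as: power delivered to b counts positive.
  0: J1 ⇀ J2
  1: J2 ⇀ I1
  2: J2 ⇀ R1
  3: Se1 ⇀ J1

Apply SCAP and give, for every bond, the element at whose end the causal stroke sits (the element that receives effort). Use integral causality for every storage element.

b3 |J1  (Se1 fixes effort; stroke away)
b0 |J2  (J1: bond 3 brought effort, rest push out)
b1 |I1  (J2: bond 0 brought effort, rest push out)
b2 |R1  (0-jn J2 has e-setter on 0)

β0 stroke→J2
β1 stroke→I1
β2 stroke→R1
β3 stroke→J1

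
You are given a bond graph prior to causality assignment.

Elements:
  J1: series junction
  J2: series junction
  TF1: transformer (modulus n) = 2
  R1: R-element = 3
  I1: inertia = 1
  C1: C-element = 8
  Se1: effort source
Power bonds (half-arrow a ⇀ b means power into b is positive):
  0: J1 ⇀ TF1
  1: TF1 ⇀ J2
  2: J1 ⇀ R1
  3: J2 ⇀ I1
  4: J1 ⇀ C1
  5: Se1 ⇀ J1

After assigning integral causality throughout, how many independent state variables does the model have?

2  (C1, I1 all integral)

b5 |J1  (Se1: effort source, stroke at far end)
b3 |I1  (I1: I, integral causality)
b1 |J2  (1-jn J2 has f-setter on 3)
b0 |TF1  (through TF1, causality passes straight; one stroke at TF1)
b2 |J1  (J1: bond 0 brought flow, rest push out)
b4 |J1  (1-jn J1 has f-setter on 0)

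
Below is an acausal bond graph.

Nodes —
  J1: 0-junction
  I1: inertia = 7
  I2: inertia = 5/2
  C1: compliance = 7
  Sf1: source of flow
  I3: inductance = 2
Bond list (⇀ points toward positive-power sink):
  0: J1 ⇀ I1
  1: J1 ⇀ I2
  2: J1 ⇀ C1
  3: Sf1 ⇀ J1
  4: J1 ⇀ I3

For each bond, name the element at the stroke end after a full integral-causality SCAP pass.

b3 stroke at Sf1  (Sf1 fixes flow; stroke at Sf1)
b0 stroke at I1  (I1 outputs flow p/I1)
b1 stroke at I2  (I2: I, integral causality)
b2 stroke at J1  (C1: C, integral causality)
b4 stroke at I3  (J1 effort already set via bond 2)

β0 stroke at I1
β1 stroke at I2
β2 stroke at J1
β3 stroke at Sf1
β4 stroke at I3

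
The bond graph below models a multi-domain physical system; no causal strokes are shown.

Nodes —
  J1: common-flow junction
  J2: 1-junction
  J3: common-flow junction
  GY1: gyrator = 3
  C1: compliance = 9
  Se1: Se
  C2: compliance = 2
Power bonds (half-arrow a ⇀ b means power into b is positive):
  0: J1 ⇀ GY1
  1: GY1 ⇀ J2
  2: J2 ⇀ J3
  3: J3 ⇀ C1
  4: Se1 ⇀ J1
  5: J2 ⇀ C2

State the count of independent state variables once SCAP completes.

bond 4 →J1  (Se1 fixes effort; stroke away)
bond 0 →GY1  (closing 1-jn rule on J1)
bond 1 →GY1  (through GY1, causality inverts; strokes same side of GY1)
bond 2 →J2  (common-f at J2 fixed by 1)
bond 5 →J2  (J2: bond 1 brought flow, rest push out)
bond 3 →J3  (J3 flow already set via bond 2)

2  (C1, C2 all integral)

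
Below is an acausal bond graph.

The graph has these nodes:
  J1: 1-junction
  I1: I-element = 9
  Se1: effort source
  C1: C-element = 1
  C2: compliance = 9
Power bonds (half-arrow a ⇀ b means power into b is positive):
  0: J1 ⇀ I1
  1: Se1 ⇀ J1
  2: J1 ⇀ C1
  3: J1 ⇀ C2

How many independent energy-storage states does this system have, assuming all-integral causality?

bond 1 stroke at J1  (Se1 fixes effort; stroke away)
bond 0 stroke at I1  (prefer integral on I1)
bond 2 stroke at J1  (J1 flow already set via bond 0)
bond 3 stroke at J1  (common-f at J1 fixed by 0)

3  (C1, C2, I1 all integral)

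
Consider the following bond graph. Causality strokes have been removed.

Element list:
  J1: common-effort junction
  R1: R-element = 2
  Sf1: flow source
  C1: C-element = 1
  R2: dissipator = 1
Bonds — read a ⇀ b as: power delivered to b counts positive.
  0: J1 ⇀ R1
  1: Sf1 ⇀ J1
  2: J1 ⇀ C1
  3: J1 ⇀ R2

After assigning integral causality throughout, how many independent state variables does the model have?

1  (C1 all integral)

#1 stroke→Sf1  (source Sf1 imposes f)
#2 stroke→J1  (C1 integral (e out))
#0 stroke→R1  (common-e at J1 fixed by 2)
#3 stroke→R2  (0-jn J1 has e-setter on 2)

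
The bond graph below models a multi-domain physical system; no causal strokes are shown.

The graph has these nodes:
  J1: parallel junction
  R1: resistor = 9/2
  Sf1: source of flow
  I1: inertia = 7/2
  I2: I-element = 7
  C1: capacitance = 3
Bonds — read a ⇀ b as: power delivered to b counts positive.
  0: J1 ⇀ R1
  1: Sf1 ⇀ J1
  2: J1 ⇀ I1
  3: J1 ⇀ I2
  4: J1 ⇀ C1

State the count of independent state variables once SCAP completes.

3  (C1, I1, I2 all integral)

#1 stroke→Sf1  (source Sf1 imposes f)
#2 stroke→I1  (prefer integral on I1)
#3 stroke→I2  (I2 outputs flow p/I2)
#4 stroke→J1  (prefer integral on C1)
#0 stroke→R1  (J1: bond 4 brought effort, rest push out)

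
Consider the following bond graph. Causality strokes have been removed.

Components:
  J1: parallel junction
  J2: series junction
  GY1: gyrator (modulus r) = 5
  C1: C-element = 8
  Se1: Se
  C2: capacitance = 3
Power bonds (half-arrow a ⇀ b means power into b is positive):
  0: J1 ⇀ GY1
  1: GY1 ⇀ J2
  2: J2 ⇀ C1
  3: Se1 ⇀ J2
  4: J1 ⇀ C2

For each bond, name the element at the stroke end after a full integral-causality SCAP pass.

b0 stroke at GY1
b1 stroke at GY1
b2 stroke at J2
b3 stroke at J2
b4 stroke at J1

#3 →J2  (Se1 fixes effort; stroke away)
#2 →J2  (C1: C, integral causality)
#1 →GY1  (closing 1-jn rule on J2)
#0 →GY1  (through GY1, causality inverts; strokes same side of GY1)
#4 →J1  (closing 0-jn rule on J1)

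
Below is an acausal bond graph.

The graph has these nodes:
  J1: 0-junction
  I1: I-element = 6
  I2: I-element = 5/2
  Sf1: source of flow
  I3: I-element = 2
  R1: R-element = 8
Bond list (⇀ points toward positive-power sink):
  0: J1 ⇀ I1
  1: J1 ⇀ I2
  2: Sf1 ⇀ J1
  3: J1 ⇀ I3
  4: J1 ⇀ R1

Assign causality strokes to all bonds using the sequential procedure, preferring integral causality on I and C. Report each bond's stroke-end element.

#2 |Sf1  (Sf1: flow source, stroke at near end)
#0 |I1  (prefer integral on I1)
#1 |I2  (I2: I, integral causality)
#3 |I3  (prefer integral on I3)
#4 |J1  (J1 needs exactly one e-in)

#0 stroke at I1
#1 stroke at I2
#2 stroke at Sf1
#3 stroke at I3
#4 stroke at J1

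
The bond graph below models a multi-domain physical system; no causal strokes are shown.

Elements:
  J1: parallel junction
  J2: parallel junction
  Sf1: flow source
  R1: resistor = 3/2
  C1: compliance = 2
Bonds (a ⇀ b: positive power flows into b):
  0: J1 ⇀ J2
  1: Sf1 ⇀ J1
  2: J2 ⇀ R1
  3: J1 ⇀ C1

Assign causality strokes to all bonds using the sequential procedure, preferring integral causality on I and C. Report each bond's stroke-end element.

β0 →J2
β1 →Sf1
β2 →R1
β3 →J1

bond 1 |Sf1  (Sf1 (Sf) sets flow on bond)
bond 3 |J1  (C1 outputs effort q/C1)
bond 0 |J2  (common-e at J1 fixed by 3)
bond 2 |R1  (J2 effort already set via bond 0)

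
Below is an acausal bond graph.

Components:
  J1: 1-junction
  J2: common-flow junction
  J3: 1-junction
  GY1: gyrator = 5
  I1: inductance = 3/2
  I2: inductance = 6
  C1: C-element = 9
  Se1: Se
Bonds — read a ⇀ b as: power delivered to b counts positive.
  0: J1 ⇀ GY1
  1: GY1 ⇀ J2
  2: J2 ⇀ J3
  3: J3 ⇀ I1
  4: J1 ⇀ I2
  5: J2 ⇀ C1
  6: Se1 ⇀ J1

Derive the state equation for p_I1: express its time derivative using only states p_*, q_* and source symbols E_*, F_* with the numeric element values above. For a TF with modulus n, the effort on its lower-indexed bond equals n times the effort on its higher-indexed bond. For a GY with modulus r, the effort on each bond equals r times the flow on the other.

β6 stroke→J1  (Se1 fixes effort; stroke away)
β3 stroke→I1  (I1 outputs flow p/I1)
β2 stroke→J3  (J3 flow already set via bond 3)
β1 stroke→J2  (common-f at J2 fixed by 2)
β5 stroke→J2  (J2: bond 2 brought flow, rest push out)
β0 stroke→J1  (GY GY1: same side as bond 1)
β4 stroke→I2  (closing 1-jn rule on J1)

dp_I1/dt = 5*p_I2/6 - q_C1/9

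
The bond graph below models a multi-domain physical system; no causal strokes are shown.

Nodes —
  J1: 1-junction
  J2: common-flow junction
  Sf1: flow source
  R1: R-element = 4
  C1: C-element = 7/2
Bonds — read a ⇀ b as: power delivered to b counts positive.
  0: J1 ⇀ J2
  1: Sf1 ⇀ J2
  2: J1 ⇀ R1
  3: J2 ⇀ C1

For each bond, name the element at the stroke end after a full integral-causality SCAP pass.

b1 |Sf1  (source Sf1 imposes f)
b0 |J2  (common-f at J2 fixed by 1)
b3 |J2  (common-f at J2 fixed by 1)
b2 |J1  (J1 flow already set via bond 0)

bond 0 →J2
bond 1 →Sf1
bond 2 →J1
bond 3 →J2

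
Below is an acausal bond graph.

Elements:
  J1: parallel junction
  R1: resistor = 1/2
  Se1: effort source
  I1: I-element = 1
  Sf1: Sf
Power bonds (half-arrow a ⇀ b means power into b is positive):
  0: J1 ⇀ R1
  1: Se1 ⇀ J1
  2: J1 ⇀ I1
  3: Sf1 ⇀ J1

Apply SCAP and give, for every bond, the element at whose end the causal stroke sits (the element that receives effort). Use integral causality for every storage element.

bond 1 stroke at J1  (Se1: effort source, stroke at far end)
bond 3 stroke at Sf1  (source Sf1 imposes f)
bond 0 stroke at R1  (J1: bond 1 brought effort, rest push out)
bond 2 stroke at I1  (0-jn J1 has e-setter on 1)

#0 →R1
#1 →J1
#2 →I1
#3 →Sf1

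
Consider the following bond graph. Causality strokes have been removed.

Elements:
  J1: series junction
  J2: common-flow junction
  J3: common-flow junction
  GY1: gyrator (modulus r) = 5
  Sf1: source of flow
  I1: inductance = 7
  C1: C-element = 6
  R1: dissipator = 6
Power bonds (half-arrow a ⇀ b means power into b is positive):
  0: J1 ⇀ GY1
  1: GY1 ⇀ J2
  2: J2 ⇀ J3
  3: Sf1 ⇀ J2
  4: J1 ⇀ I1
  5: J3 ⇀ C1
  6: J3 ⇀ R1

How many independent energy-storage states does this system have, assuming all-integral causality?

β3 stroke at Sf1  (Sf1: flow source, stroke at near end)
β1 stroke at J2  (1-jn J2 has f-setter on 3)
β2 stroke at J2  (J2 flow already set via bond 3)
β5 stroke at J3  (common-f at J3 fixed by 2)
β6 stroke at J3  (J3 flow already set via bond 2)
β0 stroke at J1  (through GY1, causality inverts; strokes same side of GY1)
β4 stroke at I1  (J1 needs exactly one f-in)

2  (C1, I1 all integral)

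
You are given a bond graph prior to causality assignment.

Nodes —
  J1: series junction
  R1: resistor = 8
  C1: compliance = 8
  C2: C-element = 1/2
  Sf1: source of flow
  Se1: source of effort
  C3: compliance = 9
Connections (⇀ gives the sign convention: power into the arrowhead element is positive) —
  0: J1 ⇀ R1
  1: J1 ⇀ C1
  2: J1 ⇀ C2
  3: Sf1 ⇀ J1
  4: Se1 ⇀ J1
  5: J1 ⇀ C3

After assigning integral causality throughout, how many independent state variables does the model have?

#3 stroke→Sf1  (Sf1 fixes flow; stroke at Sf1)
#4 stroke→J1  (Se1 fixes effort; stroke away)
#0 stroke→J1  (common-f at J1 fixed by 3)
#1 stroke→J1  (J1: bond 3 brought flow, rest push out)
#2 stroke→J1  (J1 flow already set via bond 3)
#5 stroke→J1  (1-jn J1 has f-setter on 3)

3  (C1, C2, C3 all integral)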